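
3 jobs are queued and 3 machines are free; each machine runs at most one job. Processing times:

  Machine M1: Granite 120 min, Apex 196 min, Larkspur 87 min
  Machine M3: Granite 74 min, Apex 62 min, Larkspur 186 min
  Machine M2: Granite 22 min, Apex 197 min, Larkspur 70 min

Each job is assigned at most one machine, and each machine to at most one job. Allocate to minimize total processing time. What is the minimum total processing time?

Min total: 171 min

Optimal: Granite→Machine M2 (22 min), Apex→Machine M3 (62 min), Larkspur→Machine M1 (87 min) — total 22+62+87 = 171 min.
Next-best assignment: Granite→Machine M1, Apex→Machine M3, Larkspur→Machine M2 = 252 min.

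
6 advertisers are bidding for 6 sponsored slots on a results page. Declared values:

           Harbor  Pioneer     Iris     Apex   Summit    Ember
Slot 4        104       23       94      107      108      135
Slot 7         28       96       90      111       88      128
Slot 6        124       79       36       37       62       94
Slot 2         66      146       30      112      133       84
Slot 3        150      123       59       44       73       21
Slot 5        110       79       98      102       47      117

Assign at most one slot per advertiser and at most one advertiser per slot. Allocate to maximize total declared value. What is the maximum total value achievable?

This is the linear assignment problem.
Optimal: Harbor→Slot 6 ($124), Pioneer→Slot 3 ($123), Iris→Slot 5 ($98), Apex→Slot 7 ($111), Summit→Slot 2 ($133), Ember→Slot 4 ($135) — total 124+123+98+111+133+135 = $724.
Row-greedy (each advertiser in turn takes its best remaining slot) gives $707, worse by 17.
Checked against all permutations: $724 is optimal.

Max total: $724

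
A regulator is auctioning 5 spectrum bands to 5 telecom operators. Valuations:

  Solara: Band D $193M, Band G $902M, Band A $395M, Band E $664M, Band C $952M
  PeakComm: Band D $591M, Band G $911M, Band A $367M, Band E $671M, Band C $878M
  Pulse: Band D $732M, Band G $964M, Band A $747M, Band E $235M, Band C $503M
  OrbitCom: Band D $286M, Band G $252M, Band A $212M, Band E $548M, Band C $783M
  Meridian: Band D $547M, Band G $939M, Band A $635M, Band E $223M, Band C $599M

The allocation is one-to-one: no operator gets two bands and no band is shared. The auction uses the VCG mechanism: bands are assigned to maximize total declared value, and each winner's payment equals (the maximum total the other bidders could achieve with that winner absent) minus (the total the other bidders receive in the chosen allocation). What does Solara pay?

Solara pays $314M.

Efficient allocation: Solara→Band C ($952M), PeakComm→Band G ($911M), Pulse→Band D ($732M), OrbitCom→Band E ($548M), Meridian→Band A ($635M); total welfare W = $3778M.
Solara receives Band C at value $952M, so the others get W − 952 = $2826M.
Without Solara: best allocation of the remaining 4 bidders over all 5 bands is PeakComm→Band E ($671M), Pulse→Band A ($747M), OrbitCom→Band C ($783M), Meridian→Band G ($939M), total $3140M.
VCG payment = (others' best without Solara) − (others' welfare with Solara) = 3140 − 2826 = $314M.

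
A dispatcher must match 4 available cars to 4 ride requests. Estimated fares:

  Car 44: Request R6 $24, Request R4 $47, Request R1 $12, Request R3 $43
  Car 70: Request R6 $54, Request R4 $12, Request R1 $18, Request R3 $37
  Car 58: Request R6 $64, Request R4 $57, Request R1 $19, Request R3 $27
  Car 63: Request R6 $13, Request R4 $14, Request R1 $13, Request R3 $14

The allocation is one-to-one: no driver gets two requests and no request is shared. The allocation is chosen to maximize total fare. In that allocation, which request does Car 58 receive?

Optimal: Car 44→Request R3 ($43), Car 70→Request R6 ($54), Car 58→Request R4 ($57), Car 63→Request R1 ($13) — total 43+54+57+13 = $167.
Column-greedy (each request in turn goes to its best remaining driver) gives $143, worse by 24.
Every other assignment is strictly worse.
Car 58's own top request is Request R6 ($64), but forcing Car 58→Request R6 and reassigning the rest optimally gives only $161 — worse by 6.

Car 58 receives Request R4.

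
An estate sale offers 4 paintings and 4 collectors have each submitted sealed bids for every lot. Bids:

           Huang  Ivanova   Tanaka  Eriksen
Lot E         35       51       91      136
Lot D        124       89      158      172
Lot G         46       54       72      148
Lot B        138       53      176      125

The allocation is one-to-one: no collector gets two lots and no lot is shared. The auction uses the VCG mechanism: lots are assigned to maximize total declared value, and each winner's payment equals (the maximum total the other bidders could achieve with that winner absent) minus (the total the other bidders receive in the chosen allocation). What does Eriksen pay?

Eriksen pays $3.

Efficient allocation: Huang→Lot D ($124), Ivanova→Lot E ($51), Tanaka→Lot B ($176), Eriksen→Lot G ($148); total welfare W = $499.
Eriksen receives Lot G at value $148, so the others get W − 148 = $351.
Without Eriksen: best allocation of the remaining 3 bidders over all 4 lots is Huang→Lot D ($124), Ivanova→Lot G ($54), Tanaka→Lot B ($176), total $354.
VCG payment = (others' best without Eriksen) − (others' welfare with Eriksen) = 354 − 351 = $3.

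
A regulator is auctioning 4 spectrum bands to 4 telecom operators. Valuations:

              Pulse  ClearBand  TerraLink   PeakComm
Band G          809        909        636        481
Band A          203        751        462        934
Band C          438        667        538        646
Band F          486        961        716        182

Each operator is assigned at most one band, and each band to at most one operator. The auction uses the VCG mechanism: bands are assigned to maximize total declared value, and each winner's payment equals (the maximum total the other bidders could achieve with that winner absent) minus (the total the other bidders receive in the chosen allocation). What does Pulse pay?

Pulse pays $126M.

Efficient allocation: Pulse→Band G ($809M), ClearBand→Band F ($961M), TerraLink→Band C ($538M), PeakComm→Band A ($934M); total welfare W = $3242M.
Pulse receives Band G at value $809M, so the others get W − 809 = $2433M.
Without Pulse: best allocation of the remaining 3 bidders over all 4 bands is ClearBand→Band G ($909M), TerraLink→Band F ($716M), PeakComm→Band A ($934M), total $2559M.
VCG payment = (others' best without Pulse) − (others' welfare with Pulse) = 2559 − 2433 = $126M.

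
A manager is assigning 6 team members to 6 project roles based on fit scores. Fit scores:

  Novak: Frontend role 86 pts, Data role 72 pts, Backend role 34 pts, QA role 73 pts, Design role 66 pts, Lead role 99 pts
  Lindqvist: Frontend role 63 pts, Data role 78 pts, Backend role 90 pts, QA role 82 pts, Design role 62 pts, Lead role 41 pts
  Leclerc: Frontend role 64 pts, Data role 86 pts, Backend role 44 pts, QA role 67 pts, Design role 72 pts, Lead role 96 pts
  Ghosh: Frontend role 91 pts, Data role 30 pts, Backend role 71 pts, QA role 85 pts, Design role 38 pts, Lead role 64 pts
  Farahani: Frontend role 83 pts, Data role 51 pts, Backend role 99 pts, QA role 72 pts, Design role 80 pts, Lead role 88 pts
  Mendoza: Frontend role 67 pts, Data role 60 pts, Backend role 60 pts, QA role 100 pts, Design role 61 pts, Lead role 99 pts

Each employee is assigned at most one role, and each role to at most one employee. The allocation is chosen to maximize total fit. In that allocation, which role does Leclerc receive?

Leclerc receives Data role.

Optimal: Novak→Lead role (99 pts), Lindqvist→Backend role (90 pts), Leclerc→Data role (86 pts), Ghosh→Frontend role (91 pts), Farahani→Design role (80 pts), Mendoza→QA role (100 pts) — total 99+90+86+91+80+100 = 546 pts.
Max-entry greedy (repeatedly take the single best remaining cell) gives 537 pts, worse by 9.
Swapping Novak↔Mendoza (Novak→QA role 73 pts, Mendoza→Lead role 99 pts) loses 27.
Every other assignment is strictly worse.
Leclerc's own top role is Lead role (96 pts), but forcing Leclerc→Lead role and reassigning the rest optimally gives only 530 pts — worse by 16.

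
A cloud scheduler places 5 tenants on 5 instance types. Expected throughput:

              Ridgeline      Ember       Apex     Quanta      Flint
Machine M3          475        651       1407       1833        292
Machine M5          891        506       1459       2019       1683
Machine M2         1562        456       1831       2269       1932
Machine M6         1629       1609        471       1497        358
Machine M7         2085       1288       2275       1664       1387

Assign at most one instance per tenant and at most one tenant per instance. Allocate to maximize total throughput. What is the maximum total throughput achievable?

Optimal: Ridgeline→Machine M7 (2085 ops/s), Ember→Machine M6 (1609 ops/s), Apex→Machine M3 (1407 ops/s), Quanta→Machine M2 (2269 ops/s), Flint→Machine M5 (1683 ops/s) — total 2085+1609+1407+2269+1683 = 9053 ops/s.
Max-entry greedy (repeatedly take the single best remaining cell) gives 8507 ops/s, worse by 546.
Next-best assignment: Ridgeline→Machine M7, Ember→Machine M6, Apex→Machine M3, Quanta→Machine M5, Flint→Machine M2 = 9052 ops/s.
Swapping Quanta↔Apex (Quanta→Machine M3 1833 ops/s, Apex→Machine M2 1831 ops/s) loses 12.

Maximum total: 9053 ops/s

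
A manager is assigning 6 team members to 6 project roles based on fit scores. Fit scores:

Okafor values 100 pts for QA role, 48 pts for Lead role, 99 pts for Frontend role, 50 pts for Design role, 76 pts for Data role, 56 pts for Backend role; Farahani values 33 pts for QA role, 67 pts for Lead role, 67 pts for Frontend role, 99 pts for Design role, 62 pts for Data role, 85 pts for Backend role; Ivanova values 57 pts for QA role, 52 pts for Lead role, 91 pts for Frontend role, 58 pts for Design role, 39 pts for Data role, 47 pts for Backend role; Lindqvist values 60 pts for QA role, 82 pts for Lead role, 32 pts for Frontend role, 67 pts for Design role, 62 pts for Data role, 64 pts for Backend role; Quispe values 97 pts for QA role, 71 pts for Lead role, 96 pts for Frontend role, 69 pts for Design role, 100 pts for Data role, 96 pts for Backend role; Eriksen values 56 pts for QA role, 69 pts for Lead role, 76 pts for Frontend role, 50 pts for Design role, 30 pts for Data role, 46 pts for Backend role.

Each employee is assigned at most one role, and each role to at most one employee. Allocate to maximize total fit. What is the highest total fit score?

This is the linear assignment problem.
Optimal: Okafor→QA role (100 pts), Farahani→Design role (99 pts), Ivanova→Frontend role (91 pts), Lindqvist→Backend role (64 pts), Quispe→Data role (100 pts), Eriksen→Lead role (69 pts) — total 100+99+91+64+100+69 = 523 pts.
Max-entry greedy (repeatedly take the single best remaining cell) gives 518 pts, worse by 5.
Swapping Quispe↔Lindqvist (Quispe→Backend role 96 pts, Lindqvist→Data role 62 pts) loses 6.
Every other assignment is strictly worse.

Max total: 523 pts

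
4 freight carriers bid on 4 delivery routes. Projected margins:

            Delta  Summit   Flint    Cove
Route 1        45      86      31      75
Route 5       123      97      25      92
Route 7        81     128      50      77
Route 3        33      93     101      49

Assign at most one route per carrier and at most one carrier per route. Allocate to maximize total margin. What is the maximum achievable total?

This is a one-to-one assignment (maximum-weight bipartite matching).
Optimal: Delta→Route 5 ($123k), Summit→Route 7 ($128k), Flint→Route 3 ($101k), Cove→Route 1 ($75k) — total 123+128+101+75 = $427k.
Next-best assignment: Delta→Route 5, Summit→Route 1, Flint→Route 3, Cove→Route 7 = $387k.
Swapping Summit↔Flint (Summit→Route 3 $93k, Flint→Route 7 $50k) loses 86.

Maximum total: $427k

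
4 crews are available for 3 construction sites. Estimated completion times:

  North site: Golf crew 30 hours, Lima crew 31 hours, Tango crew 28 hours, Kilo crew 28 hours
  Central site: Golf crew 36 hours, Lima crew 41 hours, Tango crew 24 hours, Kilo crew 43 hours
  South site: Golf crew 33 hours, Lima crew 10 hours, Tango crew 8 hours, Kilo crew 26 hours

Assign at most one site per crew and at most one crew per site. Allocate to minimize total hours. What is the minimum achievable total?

This is a one-to-one assignment (minimum-cost bipartite matching).
Optimal: Kilo crew→North site (28 hours), Tango crew→Central site (24 hours), Lima crew→South site (10 hours) — total 28+24+10 = 62 hours.
Column-greedy (each site in turn goes to its cheapest remaining crew) gives 74 hours, worse by 12.
Next-best assignment: Golf crew→North site, Tango crew→Central site, Lima crew→South site = 64 hours.

Minimum total: 62 hours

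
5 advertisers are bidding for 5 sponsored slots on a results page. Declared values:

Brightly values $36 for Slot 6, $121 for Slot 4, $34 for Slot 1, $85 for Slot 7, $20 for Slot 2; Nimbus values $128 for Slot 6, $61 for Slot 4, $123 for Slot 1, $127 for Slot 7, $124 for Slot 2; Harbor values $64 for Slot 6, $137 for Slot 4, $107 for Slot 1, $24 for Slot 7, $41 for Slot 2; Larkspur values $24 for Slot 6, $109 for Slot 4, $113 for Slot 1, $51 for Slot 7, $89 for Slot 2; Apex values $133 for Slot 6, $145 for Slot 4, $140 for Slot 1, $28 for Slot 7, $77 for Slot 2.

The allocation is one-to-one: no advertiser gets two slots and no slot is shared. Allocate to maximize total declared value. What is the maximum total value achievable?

Maximum total: $592

This is a one-to-one assignment (maximum-weight bipartite matching).
Optimal: Brightly→Slot 7 ($85), Nimbus→Slot 2 ($124), Harbor→Slot 4 ($137), Larkspur→Slot 1 ($113), Apex→Slot 6 ($133) — total 85+124+137+113+133 = $592.
Max-entry greedy (repeatedly take the single best remaining cell) gives $512, worse by 80.
Checked against all permutations: $592 is optimal.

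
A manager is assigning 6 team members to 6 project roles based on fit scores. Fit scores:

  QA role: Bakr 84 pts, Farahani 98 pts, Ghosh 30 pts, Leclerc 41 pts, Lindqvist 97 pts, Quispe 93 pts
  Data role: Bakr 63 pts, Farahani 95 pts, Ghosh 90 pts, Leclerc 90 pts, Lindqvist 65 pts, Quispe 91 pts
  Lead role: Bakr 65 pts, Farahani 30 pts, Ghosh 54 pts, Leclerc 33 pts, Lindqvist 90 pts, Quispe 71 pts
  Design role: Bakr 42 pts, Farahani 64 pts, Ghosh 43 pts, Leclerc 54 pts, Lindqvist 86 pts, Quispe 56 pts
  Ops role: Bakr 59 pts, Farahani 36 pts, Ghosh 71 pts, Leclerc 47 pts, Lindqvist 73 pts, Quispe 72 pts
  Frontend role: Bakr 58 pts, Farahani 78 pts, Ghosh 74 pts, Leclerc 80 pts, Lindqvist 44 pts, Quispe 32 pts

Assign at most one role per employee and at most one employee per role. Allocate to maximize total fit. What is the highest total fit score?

Max total: 491 pts

This is a one-to-one assignment (maximum-weight bipartite matching).
Optimal: Bakr→Lead role (65 pts), Farahani→QA role (98 pts), Ghosh→Data role (90 pts), Leclerc→Frontend role (80 pts), Lindqvist→Design role (86 pts), Quispe→Ops role (72 pts) — total 65+98+90+80+86+72 = 491 pts.
Max-entry greedy (repeatedly take the single best remaining cell) gives 472 pts, worse by 19.
Swapping Farahani↔Leclerc (Farahani→Frontend role 78 pts, Leclerc→QA role 41 pts) loses 59.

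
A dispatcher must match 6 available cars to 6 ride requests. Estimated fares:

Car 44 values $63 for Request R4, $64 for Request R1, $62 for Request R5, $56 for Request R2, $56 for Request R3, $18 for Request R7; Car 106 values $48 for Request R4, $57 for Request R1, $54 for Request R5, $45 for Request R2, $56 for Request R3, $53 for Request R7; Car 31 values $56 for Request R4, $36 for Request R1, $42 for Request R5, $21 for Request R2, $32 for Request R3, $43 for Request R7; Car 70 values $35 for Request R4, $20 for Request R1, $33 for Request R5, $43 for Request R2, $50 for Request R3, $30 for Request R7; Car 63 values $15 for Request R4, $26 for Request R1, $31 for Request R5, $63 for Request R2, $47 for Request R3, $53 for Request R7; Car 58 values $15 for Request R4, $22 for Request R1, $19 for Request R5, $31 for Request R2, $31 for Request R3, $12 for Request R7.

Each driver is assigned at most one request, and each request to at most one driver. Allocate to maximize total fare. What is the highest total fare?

This is the linear assignment problem.
Optimal: Car 44→Request R5 ($62), Car 106→Request R1 ($57), Car 31→Request R4 ($56), Car 70→Request R3 ($50), Car 63→Request R7 ($53), Car 58→Request R2 ($31) — total 62+57+56+50+53+31 = $309.
Row-greedy (each driver in turn takes its best remaining request) gives $291, worse by 18.

Maximum total: $309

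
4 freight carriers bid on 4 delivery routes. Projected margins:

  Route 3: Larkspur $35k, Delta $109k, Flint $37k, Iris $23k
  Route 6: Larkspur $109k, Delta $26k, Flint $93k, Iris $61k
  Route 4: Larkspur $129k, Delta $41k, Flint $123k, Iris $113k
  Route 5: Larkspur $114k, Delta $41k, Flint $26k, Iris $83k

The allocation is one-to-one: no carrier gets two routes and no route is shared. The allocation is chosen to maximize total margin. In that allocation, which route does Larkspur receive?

Larkspur receives Route 5.

Treat this as an assignment problem: match each carrier to one route.
Optimal: Larkspur→Route 5 ($114k), Delta→Route 3 ($109k), Flint→Route 6 ($93k), Iris→Route 4 ($113k) — total 114+109+93+113 = $429k.
Next-best assignment: Larkspur→Route 6, Delta→Route 3, Flint→Route 4, Iris→Route 5 = $424k.
Larkspur's own top route is Route 4 ($129k), but forcing Larkspur→Route 4 and reassigning the rest optimally gives only $414k — worse by 15.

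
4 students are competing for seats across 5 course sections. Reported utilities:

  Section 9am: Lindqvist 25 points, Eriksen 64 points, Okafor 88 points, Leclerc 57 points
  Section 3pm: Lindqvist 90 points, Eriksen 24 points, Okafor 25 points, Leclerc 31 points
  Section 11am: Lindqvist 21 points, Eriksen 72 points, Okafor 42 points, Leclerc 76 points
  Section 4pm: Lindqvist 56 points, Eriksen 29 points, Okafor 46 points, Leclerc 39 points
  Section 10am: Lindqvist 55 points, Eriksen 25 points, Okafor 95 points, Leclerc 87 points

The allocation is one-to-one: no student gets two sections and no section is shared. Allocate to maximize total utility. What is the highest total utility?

Max total: 337 points

Optimal: Lindqvist→Section 3pm (90 points), Eriksen→Section 11am (72 points), Okafor→Section 9am (88 points), Leclerc→Section 10am (87 points) — total 90+72+88+87 = 337 points.
Max-entry greedy (repeatedly take the single best remaining cell) gives 325 points, worse by 12.
Next-best assignment: Lindqvist→Section 3pm, Eriksen→Section 9am, Okafor→Section 10am, Leclerc→Section 11am = 325 points.
Swapping Lindqvist↔Okafor (Lindqvist→Section 9am 25 points, Okafor→Section 3pm 25 points) loses 128.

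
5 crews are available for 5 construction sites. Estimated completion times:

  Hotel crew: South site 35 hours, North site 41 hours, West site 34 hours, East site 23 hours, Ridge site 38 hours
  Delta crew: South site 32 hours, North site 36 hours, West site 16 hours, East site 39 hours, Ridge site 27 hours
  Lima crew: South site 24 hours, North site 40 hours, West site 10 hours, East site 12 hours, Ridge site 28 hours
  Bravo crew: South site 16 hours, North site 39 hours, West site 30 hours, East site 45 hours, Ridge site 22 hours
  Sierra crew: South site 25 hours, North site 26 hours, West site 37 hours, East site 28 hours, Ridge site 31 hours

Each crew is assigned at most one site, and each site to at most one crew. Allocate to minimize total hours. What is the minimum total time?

Minimum total: 102 hours

This is the linear assignment problem.
Optimal: Hotel crew→East site (23 hours), Delta crew→Ridge site (27 hours), Lima crew→West site (10 hours), Bravo crew→South site (16 hours), Sierra crew→North site (26 hours) — total 23+27+10+16+26 = 102 hours.
Row-greedy (each crew in turn takes its cheapest remaining site) gives 111 hours, worse by 9.
Next-best assignment: Hotel crew→Ridge site, Delta crew→West site, Lima crew→East site, Bravo crew→South site, Sierra crew→North site = 108 hours.
Checked against all permutations: 102 hours is optimal.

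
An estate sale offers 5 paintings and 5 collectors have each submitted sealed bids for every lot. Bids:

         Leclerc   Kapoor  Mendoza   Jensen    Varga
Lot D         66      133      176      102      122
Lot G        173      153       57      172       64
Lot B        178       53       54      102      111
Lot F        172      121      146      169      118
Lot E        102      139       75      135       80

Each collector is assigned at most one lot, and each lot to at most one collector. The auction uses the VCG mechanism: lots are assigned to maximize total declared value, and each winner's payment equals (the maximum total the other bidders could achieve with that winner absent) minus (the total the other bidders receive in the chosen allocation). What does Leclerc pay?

Efficient allocation: Leclerc→Lot B ($178), Kapoor→Lot E ($139), Mendoza→Lot D ($176), Jensen→Lot G ($172), Varga→Lot F ($118); total welfare W = $783.
Leclerc receives Lot B at value $178, so the others get W − 178 = $605.
Without Leclerc: best allocation of the remaining 4 bidders over all 5 lots is Kapoor→Lot G ($153), Mendoza→Lot D ($176), Jensen→Lot F ($169), Varga→Lot B ($111), total $609.
VCG payment = (others' best without Leclerc) − (others' welfare with Leclerc) = 609 − 605 = $4.

Leclerc pays $4.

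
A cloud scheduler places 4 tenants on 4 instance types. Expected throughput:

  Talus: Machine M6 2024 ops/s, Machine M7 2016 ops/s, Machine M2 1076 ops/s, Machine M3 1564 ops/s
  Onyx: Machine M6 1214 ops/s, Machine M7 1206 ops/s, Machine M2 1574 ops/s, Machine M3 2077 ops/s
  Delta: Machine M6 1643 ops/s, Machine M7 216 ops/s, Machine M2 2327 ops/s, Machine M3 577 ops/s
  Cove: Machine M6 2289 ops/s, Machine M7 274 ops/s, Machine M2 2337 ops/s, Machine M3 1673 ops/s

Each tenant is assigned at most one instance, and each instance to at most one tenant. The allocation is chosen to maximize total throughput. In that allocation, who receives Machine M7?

Talus receives Machine M7.

Optimal: Talus→Machine M7 (2016 ops/s), Onyx→Machine M3 (2077 ops/s), Delta→Machine M2 (2327 ops/s), Cove→Machine M6 (2289 ops/s) — total 2016+2077+2327+2289 = 8709 ops/s.
Max-entry greedy (repeatedly take the single best remaining cell) gives 6654 ops/s, worse by 2055.
Next-best assignment: Talus→Machine M7, Onyx→Machine M3, Delta→Machine M6, Cove→Machine M2 = 8073 ops/s.
Talus's own top instance is Machine M6 (2024 ops/s), but forcing Talus→Machine M6 and reassigning the rest optimally gives only 7230 ops/s — worse by 1479.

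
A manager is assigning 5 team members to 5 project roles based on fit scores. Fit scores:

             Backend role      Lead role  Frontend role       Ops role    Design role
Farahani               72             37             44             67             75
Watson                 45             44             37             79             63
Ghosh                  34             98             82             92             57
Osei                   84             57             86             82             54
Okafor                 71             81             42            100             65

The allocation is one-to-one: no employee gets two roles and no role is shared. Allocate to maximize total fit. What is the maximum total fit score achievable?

Maximum total: 419 pts

This is a one-to-one assignment (maximum-weight bipartite matching).
Optimal: Farahani→Backend role (72 pts), Watson→Design role (63 pts), Ghosh→Lead role (98 pts), Osei→Frontend role (86 pts), Okafor→Ops role (100 pts) — total 72+63+98+86+100 = 419 pts.
Row-greedy (each employee in turn takes its best remaining role) gives 409 pts, worse by 10.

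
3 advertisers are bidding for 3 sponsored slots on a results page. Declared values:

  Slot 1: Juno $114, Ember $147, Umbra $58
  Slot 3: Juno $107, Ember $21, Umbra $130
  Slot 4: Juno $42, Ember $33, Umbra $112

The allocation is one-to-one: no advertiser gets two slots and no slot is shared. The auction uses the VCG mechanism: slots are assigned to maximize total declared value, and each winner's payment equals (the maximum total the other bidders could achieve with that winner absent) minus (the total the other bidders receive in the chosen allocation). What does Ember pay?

Ember pays $25.

Efficient allocation: Juno→Slot 3 ($107), Ember→Slot 1 ($147), Umbra→Slot 4 ($112); total welfare W = $366.
Ember receives Slot 1 at value $147, so the others get W − 147 = $219.
Without Ember: best allocation of the remaining 2 bidders over all 3 slots is Juno→Slot 1 ($114), Umbra→Slot 3 ($130), total $244.
VCG payment = (others' best without Ember) − (others' welfare with Ember) = 244 − 219 = $25.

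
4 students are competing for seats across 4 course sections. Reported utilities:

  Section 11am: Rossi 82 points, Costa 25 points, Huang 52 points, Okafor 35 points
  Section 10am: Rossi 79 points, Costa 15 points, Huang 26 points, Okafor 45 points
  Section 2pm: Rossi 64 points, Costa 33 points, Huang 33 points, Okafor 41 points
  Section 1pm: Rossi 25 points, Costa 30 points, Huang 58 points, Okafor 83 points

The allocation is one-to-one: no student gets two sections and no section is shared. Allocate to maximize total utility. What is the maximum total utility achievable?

Max total: 247 points

Optimal: Rossi→Section 10am (79 points), Costa→Section 2pm (33 points), Huang→Section 11am (52 points), Okafor→Section 1pm (83 points) — total 79+33+52+83 = 247 points.
Max-entry greedy (repeatedly take the single best remaining cell) gives 224 points, worse by 23.
No other one-to-one assignment exceeds 247 points.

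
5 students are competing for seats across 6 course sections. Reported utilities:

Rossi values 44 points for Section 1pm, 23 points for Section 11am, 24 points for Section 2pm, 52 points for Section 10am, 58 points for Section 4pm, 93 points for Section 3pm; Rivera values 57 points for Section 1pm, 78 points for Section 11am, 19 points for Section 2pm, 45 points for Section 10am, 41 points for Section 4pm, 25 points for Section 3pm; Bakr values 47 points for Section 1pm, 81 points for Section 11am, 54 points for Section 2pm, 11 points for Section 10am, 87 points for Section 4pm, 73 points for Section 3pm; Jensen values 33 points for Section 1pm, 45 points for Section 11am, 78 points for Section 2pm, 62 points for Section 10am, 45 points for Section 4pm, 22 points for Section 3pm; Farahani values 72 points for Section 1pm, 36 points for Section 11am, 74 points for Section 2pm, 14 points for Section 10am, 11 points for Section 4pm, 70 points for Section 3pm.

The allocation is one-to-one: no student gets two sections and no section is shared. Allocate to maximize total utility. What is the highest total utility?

Maximum total: 408 points

Optimal: Rossi→Section 3pm (93 points), Rivera→Section 11am (78 points), Bakr→Section 4pm (87 points), Jensen→Section 2pm (78 points), Farahani→Section 1pm (72 points) — total 93+78+87+78+72 = 408 points.
Swapping Farahani↔Bakr (Farahani→Section 4pm 11 points, Bakr→Section 1pm 47 points) loses 101.
No other one-to-one assignment exceeds 408 points.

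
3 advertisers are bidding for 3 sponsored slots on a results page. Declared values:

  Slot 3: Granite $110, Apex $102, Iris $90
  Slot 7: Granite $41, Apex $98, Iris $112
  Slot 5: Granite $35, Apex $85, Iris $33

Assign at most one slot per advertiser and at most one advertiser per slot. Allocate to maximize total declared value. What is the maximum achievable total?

Max total: $307

This is the linear assignment problem.
Optimal: Granite→Slot 3 ($110), Apex→Slot 5 ($85), Iris→Slot 7 ($112) — total 110+85+112 = $307.
Row-greedy (each advertiser in turn takes its best remaining slot) gives $241, worse by 66.
Next-best assignment: Granite→Slot 5, Apex→Slot 3, Iris→Slot 7 = $249.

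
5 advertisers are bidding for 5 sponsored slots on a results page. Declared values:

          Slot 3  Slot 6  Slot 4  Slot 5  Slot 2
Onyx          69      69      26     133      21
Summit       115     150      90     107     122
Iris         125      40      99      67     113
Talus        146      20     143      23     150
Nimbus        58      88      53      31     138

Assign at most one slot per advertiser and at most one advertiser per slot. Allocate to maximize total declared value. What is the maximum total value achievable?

Optimal: Onyx→Slot 5 ($133), Summit→Slot 6 ($150), Iris→Slot 3 ($125), Talus→Slot 4 ($143), Nimbus→Slot 2 ($138) — total 133+150+125+143+138 = $689.
Row-greedy (each advertiser in turn takes its best remaining slot) gives $611, worse by 78.
Checked against all permutations: $689 is optimal.

Max total: $689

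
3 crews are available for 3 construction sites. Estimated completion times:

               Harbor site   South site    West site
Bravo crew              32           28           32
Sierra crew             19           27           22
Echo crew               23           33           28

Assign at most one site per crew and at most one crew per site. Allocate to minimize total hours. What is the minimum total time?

Minimum total: 73 hours

Treat this as an assignment problem: match each crew to one site.
Optimal: Bravo crew→South site (28 hours), Sierra crew→West site (22 hours), Echo crew→Harbor site (23 hours) — total 28+22+23 = 73 hours.
Row-greedy (each crew in turn takes its cheapest remaining site) gives 75 hours, worse by 2.
Next-best assignment: Bravo crew→South site, Sierra crew→Harbor site, Echo crew→West site = 75 hours.
Checked against all permutations: 73 hours is optimal.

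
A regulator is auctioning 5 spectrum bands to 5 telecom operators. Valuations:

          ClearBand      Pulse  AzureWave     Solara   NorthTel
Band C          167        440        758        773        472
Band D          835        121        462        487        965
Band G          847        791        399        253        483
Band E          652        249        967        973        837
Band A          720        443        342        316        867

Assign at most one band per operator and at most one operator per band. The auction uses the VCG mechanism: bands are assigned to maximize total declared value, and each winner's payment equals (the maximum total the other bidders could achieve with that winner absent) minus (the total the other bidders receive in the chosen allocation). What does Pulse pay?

Pulse pays $110M.

Efficient allocation: ClearBand→Band D ($835M), Pulse→Band G ($791M), AzureWave→Band E ($967M), Solara→Band C ($773M), NorthTel→Band A ($867M); total welfare W = $4233M.
Pulse receives Band G at value $791M, so the others get W − 791 = $3442M.
Without Pulse: best allocation of the remaining 4 bidders over all 5 bands is ClearBand→Band G ($847M), AzureWave→Band E ($967M), Solara→Band C ($773M), NorthTel→Band D ($965M), total $3552M.
VCG payment = (others' best without Pulse) − (others' welfare with Pulse) = 3552 − 3442 = $110M.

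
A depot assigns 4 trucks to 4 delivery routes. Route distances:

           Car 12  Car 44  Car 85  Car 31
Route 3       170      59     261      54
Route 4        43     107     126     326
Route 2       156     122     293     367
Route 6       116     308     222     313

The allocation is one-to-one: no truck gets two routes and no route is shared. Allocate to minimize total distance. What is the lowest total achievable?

Minimum total: 418 km

Optimal: Car 12→Route 6 (116 km), Car 44→Route 2 (122 km), Car 85→Route 4 (126 km), Car 31→Route 3 (54 km) — total 116+122+126+54 = 418 km.
Min-entry greedy (repeatedly take the single cheapest remaining cell) gives 441 km, worse by 23.
Checked against all permutations: 418 km is optimal.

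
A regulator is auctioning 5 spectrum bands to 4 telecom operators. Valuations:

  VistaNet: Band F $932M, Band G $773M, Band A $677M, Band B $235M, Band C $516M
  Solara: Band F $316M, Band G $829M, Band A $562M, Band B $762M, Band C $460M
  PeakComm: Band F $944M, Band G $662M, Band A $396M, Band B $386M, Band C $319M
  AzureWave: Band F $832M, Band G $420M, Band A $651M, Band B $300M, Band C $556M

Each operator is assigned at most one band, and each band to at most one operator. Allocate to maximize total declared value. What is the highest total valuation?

Optimal: VistaNet→Band G ($773M), Solara→Band B ($762M), PeakComm→Band F ($944M), AzureWave→Band A ($651M) — total 773+762+944+651 = $3130M.
Next-best assignment: VistaNet→Band G, Solara→Band B, PeakComm→Band F, AzureWave→Band C = $3035M.
Checked against all permutations: $3130M is optimal.

Max total: $3130M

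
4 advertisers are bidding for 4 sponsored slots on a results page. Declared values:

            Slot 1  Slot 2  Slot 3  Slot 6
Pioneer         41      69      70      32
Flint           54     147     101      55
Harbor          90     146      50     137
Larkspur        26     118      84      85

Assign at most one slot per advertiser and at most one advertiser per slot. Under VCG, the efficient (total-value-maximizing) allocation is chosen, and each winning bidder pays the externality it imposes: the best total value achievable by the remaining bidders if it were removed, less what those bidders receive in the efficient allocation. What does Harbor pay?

Efficient allocation: Pioneer→Slot 1 ($41), Flint→Slot 2 ($147), Harbor→Slot 6 ($137), Larkspur→Slot 3 ($84); total welfare W = $409.
Harbor receives Slot 6 at value $137, so the others get W − 137 = $272.
Without Harbor: best allocation of the remaining 3 bidders over all 4 slots is Pioneer→Slot 3 ($70), Flint→Slot 2 ($147), Larkspur→Slot 6 ($85), total $302.
VCG payment = (others' best without Harbor) − (others' welfare with Harbor) = 302 − 272 = $30.

Harbor pays $30.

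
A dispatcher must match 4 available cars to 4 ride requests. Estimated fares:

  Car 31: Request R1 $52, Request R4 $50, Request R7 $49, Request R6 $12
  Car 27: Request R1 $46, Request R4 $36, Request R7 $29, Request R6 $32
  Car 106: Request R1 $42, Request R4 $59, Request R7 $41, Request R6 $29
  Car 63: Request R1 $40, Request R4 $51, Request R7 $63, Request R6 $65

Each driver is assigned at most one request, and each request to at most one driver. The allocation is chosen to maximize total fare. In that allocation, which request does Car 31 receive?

Optimal: Car 31→Request R7 ($49), Car 27→Request R1 ($46), Car 106→Request R4 ($59), Car 63→Request R6 ($65) — total 49+46+59+65 = $219.
Row-greedy (each driver in turn takes its best remaining request) gives $194, worse by 25.
Next-best assignment: Car 31→Request R1, Car 27→Request R6, Car 106→Request R4, Car 63→Request R7 = $206.
Car 31's own top request is Request R1 ($52), but forcing Car 31→Request R1 and reassigning the rest optimally gives only $206 — worse by 13.

Car 31 receives Request R7.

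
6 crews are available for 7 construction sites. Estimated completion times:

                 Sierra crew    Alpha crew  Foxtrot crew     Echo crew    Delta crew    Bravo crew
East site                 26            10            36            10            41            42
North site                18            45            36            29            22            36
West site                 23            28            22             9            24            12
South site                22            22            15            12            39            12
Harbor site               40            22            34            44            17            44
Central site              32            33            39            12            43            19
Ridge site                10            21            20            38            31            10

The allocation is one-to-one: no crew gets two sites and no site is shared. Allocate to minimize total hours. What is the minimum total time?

Minimum total: 76 hours

Optimal: Sierra crew→Ridge site (10 hours), Alpha crew→East site (10 hours), Foxtrot crew→South site (15 hours), Echo crew→Central site (12 hours), Delta crew→Harbor site (17 hours), Bravo crew→West site (12 hours) — total 10+10+15+12+17+12 = 76 hours.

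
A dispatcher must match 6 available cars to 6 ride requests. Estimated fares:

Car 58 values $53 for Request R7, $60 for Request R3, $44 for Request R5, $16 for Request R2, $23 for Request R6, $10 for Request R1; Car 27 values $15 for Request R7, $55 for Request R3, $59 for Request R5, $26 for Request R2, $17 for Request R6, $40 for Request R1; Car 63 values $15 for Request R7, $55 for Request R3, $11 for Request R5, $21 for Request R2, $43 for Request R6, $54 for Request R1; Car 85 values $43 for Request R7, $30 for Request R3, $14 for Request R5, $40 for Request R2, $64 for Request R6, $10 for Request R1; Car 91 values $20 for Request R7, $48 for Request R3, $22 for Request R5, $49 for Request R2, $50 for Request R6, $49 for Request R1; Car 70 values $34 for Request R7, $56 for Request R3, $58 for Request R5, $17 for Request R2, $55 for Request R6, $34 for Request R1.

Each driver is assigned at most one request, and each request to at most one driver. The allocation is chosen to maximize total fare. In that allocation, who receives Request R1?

Optimal: Car 58→Request R7 ($53), Car 27→Request R5 ($59), Car 63→Request R1 ($54), Car 85→Request R6 ($64), Car 91→Request R2 ($49), Car 70→Request R3 ($56) — total 53+59+54+64+49+56 = $335.
Row-greedy (each driver in turn takes its best remaining request) gives $320, worse by 15.
Swapping Car 63↔Car 70 (Car 63→Request R3 $55, Car 70→Request R1 $34) loses 21.
Car 63's own top request is Request R3 ($55), but forcing Car 63→Request R3 and reassigning the rest optimally gives only $319 — worse by 16.

Car 63 receives Request R1.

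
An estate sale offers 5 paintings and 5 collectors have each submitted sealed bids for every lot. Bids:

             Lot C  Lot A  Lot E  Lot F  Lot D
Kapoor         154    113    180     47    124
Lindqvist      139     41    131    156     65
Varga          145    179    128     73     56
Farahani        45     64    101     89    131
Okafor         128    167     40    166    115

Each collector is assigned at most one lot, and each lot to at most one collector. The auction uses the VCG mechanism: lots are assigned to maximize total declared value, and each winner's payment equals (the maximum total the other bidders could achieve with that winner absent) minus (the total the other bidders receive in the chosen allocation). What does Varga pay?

Efficient allocation: Kapoor→Lot E ($180), Lindqvist→Lot C ($139), Varga→Lot A ($179), Farahani→Lot D ($131), Okafor→Lot F ($166); total welfare W = $795.
Varga receives Lot A at value $179, so the others get W − 179 = $616.
Without Varga: best allocation of the remaining 4 bidders over all 5 lots is Kapoor→Lot E ($180), Lindqvist→Lot F ($156), Farahani→Lot D ($131), Okafor→Lot A ($167), total $634.
VCG payment = (others' best without Varga) − (others' welfare with Varga) = 634 − 616 = $18.

Varga pays $18.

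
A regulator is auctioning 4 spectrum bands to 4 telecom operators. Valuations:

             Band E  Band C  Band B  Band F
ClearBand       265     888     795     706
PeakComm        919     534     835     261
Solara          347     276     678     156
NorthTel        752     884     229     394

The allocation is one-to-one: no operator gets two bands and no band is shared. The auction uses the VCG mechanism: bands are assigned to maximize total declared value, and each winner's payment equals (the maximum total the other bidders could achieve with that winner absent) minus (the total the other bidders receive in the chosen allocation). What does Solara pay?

Solara pays $89M.

Efficient allocation: ClearBand→Band F ($706M), PeakComm→Band E ($919M), Solara→Band B ($678M), NorthTel→Band C ($884M); total welfare W = $3187M.
Solara receives Band B at value $678M, so the others get W − 678 = $2509M.
Without Solara: best allocation of the remaining 3 bidders over all 4 bands is ClearBand→Band B ($795M), PeakComm→Band E ($919M), NorthTel→Band C ($884M), total $2598M.
VCG payment = (others' best without Solara) − (others' welfare with Solara) = 2598 − 2509 = $89M.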